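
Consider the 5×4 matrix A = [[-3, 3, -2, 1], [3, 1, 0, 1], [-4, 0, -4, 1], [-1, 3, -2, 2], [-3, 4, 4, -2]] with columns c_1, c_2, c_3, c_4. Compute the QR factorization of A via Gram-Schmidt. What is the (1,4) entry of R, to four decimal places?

r_{14} = 0.0000

c_1 = (-3, 3, -4, -1, -3); ‖c_1‖ = 6.6332, so q_1 = (-0.4523, 0.4523, -0.6030, -0.1508, -0.4523).
r_{14} = q_1·c_4 = 0.0000.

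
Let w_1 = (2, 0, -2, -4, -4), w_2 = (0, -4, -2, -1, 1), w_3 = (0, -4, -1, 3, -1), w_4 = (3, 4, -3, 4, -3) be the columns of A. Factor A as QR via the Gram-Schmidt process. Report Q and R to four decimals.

Q = [[0.3162, -0.0430, 0.1080, 0.3801], [0.0000, -0.8607, -0.3218, 0.3601], [-0.3162, -0.3873, -0.0207, -0.7510], [-0.6325, -0.1291, 0.6964, 0.3137], [-0.6325, 0.3012, -0.6320, 0.2519]], R = [[6.3246, 0.6325, -0.9487, 1.2649], [0.0000, 4.6476, 3.1414, -3.8300], [0.0000, 0.0000, 4.0288, 3.7806], [0.0000, 0.0000, 0.0000, 5.3328]]

w_1 = (2, 0, -2, -4, -4); ‖w_1‖ = 6.3246, so q_1 = (0.3162, 0.0000, -0.3162, -0.6325, -0.6325).
q_1·w_2 = 0.3162·0 + 0.0000·(-4) + (-0.3162)·(-2) + (-0.6325)·(-1) + (-0.6325)·1 = 0.6325.
u_2 = w_2 − 0.6325·q_1 = (-0.2000, -4.0000, -1.8000, -0.6000, 1.4000).
‖u_2‖ = 4.6476, so q_2 = (-0.0430, -0.8607, -0.3873, -0.1291, 0.3012).
q_1·w_3 = 0.3162·0 + 0.0000·(-4) + (-0.3162)·(-1) + (-0.6325)·3 + (-0.6325)·(-1) = -0.9487; q_2·w_3 = (-0.0430)·0 + (-0.8607)·(-4) + (-0.3873)·(-1) + (-0.1291)·3 + 0.3012·(-1) = 3.1414.
u_3 = w_3 + 0.9487·q_1 − 3.1414·q_2 = (0.4352, -1.2963, -0.0833, 2.8056, -2.5463).
‖u_3‖ = 4.0288, so q_3 = (0.1080, -0.3218, -0.0207, 0.6964, -0.6320).
q_1·w_4 = 0.3162·3 + 0.0000·4 + (-0.3162)·(-3) + (-0.6325)·4 + (-0.6325)·(-3) = 1.2649; q_2·w_4 = (-0.0430)·3 + (-0.8607)·4 + (-0.3873)·(-3) + (-0.1291)·4 + 0.3012·(-3) = -3.8300; q_3·w_4 = 0.1080·3 + (-0.3218)·4 + (-0.0207)·(-3) + 0.6964·4 + (-0.6320)·(-3) = 3.7806.
u_4 = w_4 − 1.2649·q_1 + 3.8300·q_2 − 3.7806·q_3 = (2.0268, 1.9201, -4.0051, 1.6728, 1.3431).
‖u_4‖ = 5.3328, so q_4 = (0.3801, 0.3601, -0.7510, 0.3137, 0.2519).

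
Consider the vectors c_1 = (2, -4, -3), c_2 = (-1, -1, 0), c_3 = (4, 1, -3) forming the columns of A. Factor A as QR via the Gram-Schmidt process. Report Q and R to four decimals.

c_1 = (2, -4, -3); ‖c_1‖ = 5.3852, so q_1 = (0.3714, -0.7428, -0.5571).
q_1·c_2 = 0.3714·(-1) + (-0.7428)·(-1) + (-0.5571)·0 = 0.3714.
u_2 = c_2 − 0.3714·q_1 = (-1.1379, -0.7241, 0.2069).
‖u_2‖ = 1.3646, so q_2 = (-0.8339, -0.5307, 0.1516).
q_1·c_3 = 0.3714·4 + (-0.7428)·1 + (-0.5571)·(-3) = 2.4140; q_2·c_3 = (-0.8339)·4 + (-0.5307)·1 + 0.1516·(-3) = -4.3212.
u_3 = c_3 − 2.4140·q_1 + 4.3212·q_2 = (-0.5000, 0.5000, -1.0000).
‖u_3‖ = 1.2247, so q_3 = (-0.4082, 0.4082, -0.8165).

Q = [[0.3714, -0.8339, -0.4082], [-0.7428, -0.5307, 0.4082], [-0.5571, 0.1516, -0.8165]], R = [[5.3852, 0.3714, 2.4140], [0.0000, 1.3646, -4.3212], [0.0000, 0.0000, 1.2247]]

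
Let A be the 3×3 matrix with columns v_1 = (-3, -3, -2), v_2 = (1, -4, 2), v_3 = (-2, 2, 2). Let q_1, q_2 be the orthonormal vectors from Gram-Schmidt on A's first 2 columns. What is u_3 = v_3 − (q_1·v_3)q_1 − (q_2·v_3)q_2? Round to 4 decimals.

u_3 = (-2.1144, 0.6041, 2.2654)

v_1 = (-3, -3, -2); ‖v_1‖ = 4.6904, so q_1 = (-0.6396, -0.6396, -0.4264).
q_1·v_2 = (-0.6396)·1 + (-0.6396)·(-4) + (-0.4264)·2 = 1.0660.
u_2 = v_2 − 1.0660·q_1 = (1.6818, -3.3182, 2.4545).
‖u_2‖ = 4.4569, so q_2 = (0.3774, -0.7445, 0.5507).
q_1·v_3 = (-0.6396)·(-2) + (-0.6396)·2 + (-0.4264)·2 = -0.8528; q_2·v_3 = 0.3774·(-2) + (-0.7445)·2 + 0.5507·2 = -1.1423.
u_3 = v_3 + 0.8528·q_1 + 1.1423·q_2 = (-2.1144, 0.6041, 2.2654).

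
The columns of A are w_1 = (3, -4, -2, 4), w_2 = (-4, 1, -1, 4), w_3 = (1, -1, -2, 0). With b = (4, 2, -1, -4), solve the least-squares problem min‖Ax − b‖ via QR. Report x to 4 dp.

x = (-0.4806, -0.7199, 1.1878)

e_1 = w_1/‖w_1‖ = (3, -4, -2, 4)/6.7082 = (0.4472, -0.5963, -0.2981, 0.5963).
r_{12} = e_1·w_2 = 0.2981.
u_2 = w_2 − 0.2981·e_1 = (-4.1333, 1.1778, -0.9111, 3.8222).
‖u_2‖ = 5.8233, so e_2 = (-0.7098, 0.2023, -0.1565, 0.6564).
r_{13} = e_1·w_3 = 1.6398; r_{23} = e_2·w_3 = -0.5991.
u_3 = w_3 − 1.6398·e_1 + 0.5991·e_2 = (-0.1586, 0.0990, -1.6048, -0.5845).
‖u_3‖ = 1.7182, so e_3 = (-0.0923, 0.0576, -0.9340, -0.3402).
Qᵀb = (-1.4907, -4.9037, 2.0408).
Back-substitute: x_3 = 2.0408/1.7182 = 1.1878.
x_2 = (-4.9037 + 0.5991·1.1878)/5.8233 = -0.7199.
x_1 = (-1.4907 − 0.2981·(-0.7199) − 1.6398·1.1878)/6.7082 = -0.4806.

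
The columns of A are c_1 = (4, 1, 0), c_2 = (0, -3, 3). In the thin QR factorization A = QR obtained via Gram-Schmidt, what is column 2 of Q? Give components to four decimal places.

q_1 = c_1/‖c_1‖ = (4, 1, 0)/4.1231 = (0.9701, 0.2425, 0.0000).
r_{12} = q_1·c_2 = -0.7276.
u_2 = c_2 + 0.7276·q_1 = (0.7059, -2.8235, 3.0000).
‖u_2‖ = 4.1798, so q_2 = (0.1689, -0.6755, 0.7177).

q_2 = (0.1689, -0.6755, 0.7177)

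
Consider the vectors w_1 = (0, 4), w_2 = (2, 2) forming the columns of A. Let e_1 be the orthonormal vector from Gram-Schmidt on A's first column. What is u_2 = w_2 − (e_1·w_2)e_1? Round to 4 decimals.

w_1 = (0, 4); ‖w_1‖ = 4.0000, so e_1 = (0.0000, 1.0000).
e_1·w_2 = 0.0000·2 + 1.0000·2 = 2.0000.
u_2 = w_2 − 2.0000·e_1 = (2.0000, 0.0000).

u_2 = (2.0000, 0.0000)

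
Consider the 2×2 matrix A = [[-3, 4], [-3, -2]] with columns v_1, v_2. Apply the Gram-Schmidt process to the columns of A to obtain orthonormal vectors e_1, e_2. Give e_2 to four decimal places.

e_2 = (0.7071, -0.7071)

e_1 = v_1/‖v_1‖ = (-3, -3)/4.2426 = (-0.7071, -0.7071).
r_{12} = e_1·v_2 = -1.4142.
u_2 = v_2 + 1.4142·e_1 = (3.0000, -3.0000).
‖u_2‖ = 4.2426, so e_2 = (0.7071, -0.7071).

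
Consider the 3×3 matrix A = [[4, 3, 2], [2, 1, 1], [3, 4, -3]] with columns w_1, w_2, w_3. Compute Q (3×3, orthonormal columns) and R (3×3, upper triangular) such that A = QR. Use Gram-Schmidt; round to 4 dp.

Q = [[0.7428, -0.3574, 0.5661], [0.3714, -0.4836, -0.7926], [0.5571, 0.7990, -0.2265]], R = [[5.3852, 4.8281, 0.1857], [0.0000, 1.6400, -3.5954], [0.0000, 0.0000, 1.0190]]

q_1 = w_1/‖w_1‖ = (4, 2, 3)/5.3852 = (0.7428, 0.3714, 0.5571).
r_{12} = q_1·w_2 = 4.8281.
u_2 = w_2 − 4.8281·q_1 = (-0.5862, -0.7931, 1.3103).
‖u_2‖ = 1.6400, so q_2 = (-0.3574, -0.4836, 0.7990).
r_{13} = q_1·w_3 = 0.1857; r_{23} = q_2·w_3 = -3.5954.
u_3 = w_3 − 0.1857·q_1 + 3.5954·q_2 = (0.5769, -0.8077, -0.2308).
‖u_3‖ = 1.0190, so q_3 = (0.5661, -0.7926, -0.2265).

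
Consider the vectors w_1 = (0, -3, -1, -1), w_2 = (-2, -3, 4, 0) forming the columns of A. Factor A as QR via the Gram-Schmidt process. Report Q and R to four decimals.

w_1 = (0, -3, -1, -1); ‖w_1‖ = 3.3166, so q_1 = (0.0000, -0.9045, -0.3015, -0.3015).
q_1·w_2 = 0.0000·(-2) + (-0.9045)·(-3) + (-0.3015)·4 + (-0.3015)·0 = 1.5076.
u_2 = w_2 − 1.5076·q_1 = (-2.0000, -1.6364, 4.4545, 0.4545).
‖u_2‖ = 5.1698, so q_2 = (-0.3869, -0.3165, 0.8616, 0.0879).

Q = [[0.0000, -0.3869], [-0.9045, -0.3165], [-0.3015, 0.8616], [-0.3015, 0.0879]], R = [[3.3166, 1.5076], [0.0000, 5.1698]]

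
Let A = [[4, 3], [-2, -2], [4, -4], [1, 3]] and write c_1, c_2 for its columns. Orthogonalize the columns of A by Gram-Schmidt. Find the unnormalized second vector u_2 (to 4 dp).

u_2 = (2.6757, -1.8378, -4.3243, 2.9189)

c_1 = (4, -2, 4, 1); ‖c_1‖ = 6.0828, so e_1 = (0.6576, -0.3288, 0.6576, 0.1644).
e_1·c_2 = 0.6576·3 + (-0.3288)·(-2) + 0.6576·(-4) + 0.1644·3 = 0.4932.
u_2 = c_2 − 0.4932·e_1 = (2.6757, -1.8378, -4.3243, 2.9189).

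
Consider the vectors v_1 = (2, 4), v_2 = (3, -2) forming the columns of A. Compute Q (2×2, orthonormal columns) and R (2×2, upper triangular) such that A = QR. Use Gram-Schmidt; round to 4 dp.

Q = [[0.4472, 0.8944], [0.8944, -0.4472]], R = [[4.4721, -0.4472], [0.0000, 3.5777]]

v_1 = (2, 4); ‖v_1‖ = 4.4721, so e_1 = (0.4472, 0.8944).
e_1·v_2 = 0.4472·3 + 0.8944·(-2) = -0.4472.
u_2 = v_2 + 0.4472·e_1 = (3.2000, -1.6000).
‖u_2‖ = 3.5777, so e_2 = (0.8944, -0.4472).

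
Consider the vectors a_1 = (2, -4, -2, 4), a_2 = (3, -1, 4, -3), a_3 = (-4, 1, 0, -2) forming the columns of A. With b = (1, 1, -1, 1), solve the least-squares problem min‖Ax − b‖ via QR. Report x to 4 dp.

x = (-0.3344, -0.3747, -0.6815)

e_1 = a_1/‖a_1‖ = (2, -4, -2, 4)/6.3246 = (0.3162, -0.6325, -0.3162, 0.6325).
r_{12} = e_1·a_2 = -1.5811.
u_2 = a_2 + 1.5811·e_1 = (3.5000, -2.0000, 3.5000, -2.0000).
‖u_2‖ = 5.7009, so e_2 = (0.6139, -0.3508, 0.6139, -0.3508).
r_{13} = e_1·a_3 = -3.1623; r_{23} = e_2·a_3 = -2.1049.
u_3 = a_3 + 3.1623·e_1 + 2.1049·e_2 = (-1.7077, -1.7385, 0.2923, -0.7385).
‖u_3‖ = 2.5631, so e_3 = (-0.6663, -0.6783, 0.1140, -0.2881).
Qᵀb = (0.6325, -0.7016, -1.7467).
Back-substitute: x_3 = -1.7467/2.5631 = -0.6815.
x_2 = (-0.7016 + 2.1049·(-0.6815))/5.7009 = -0.3747.
x_1 = (0.6325 + 1.5811·(-0.3747) + 3.1623·(-0.6815))/6.3246 = -0.3344.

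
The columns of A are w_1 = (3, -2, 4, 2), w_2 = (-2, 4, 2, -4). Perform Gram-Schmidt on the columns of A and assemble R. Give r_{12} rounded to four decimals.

r_{12} = -2.4371

e_1 = w_1/‖w_1‖ = (3, -2, 4, 2)/5.7446 = (0.5222, -0.3482, 0.6963, 0.3482).
r_{12} = e_1·w_2 = -2.4371.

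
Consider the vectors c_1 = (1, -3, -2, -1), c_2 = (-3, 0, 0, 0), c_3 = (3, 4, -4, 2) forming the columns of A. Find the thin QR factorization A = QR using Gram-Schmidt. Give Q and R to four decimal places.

q_1 = c_1/‖c_1‖ = (1, -3, -2, -1)/3.8730 = (0.2582, -0.7746, -0.5164, -0.2582).
r_{12} = q_1·c_2 = -0.7746.
u_2 = c_2 + 0.7746·q_1 = (-2.8000, -0.6000, -0.4000, -0.2000).
‖u_2‖ = 2.8983, so q_2 = (-0.9661, -0.2070, -0.1380, -0.0690).
r_{13} = q_1·c_3 = -0.7746; r_{23} = q_2·c_3 = -3.3123.
u_3 = c_3 + 0.7746·q_1 + 3.3123·q_2 = (0.0000, 2.7143, -4.8571, 1.5714).
‖u_3‖ = 5.7817, so q_3 = (0.0000, 0.4695, -0.8401, 0.2718).

Q = [[0.2582, -0.9661, 0.0000], [-0.7746, -0.2070, 0.4695], [-0.5164, -0.1380, -0.8401], [-0.2582, -0.0690, 0.2718]], R = [[3.8730, -0.7746, -0.7746], [0.0000, 2.8983, -3.3123], [0.0000, 0.0000, 5.7817]]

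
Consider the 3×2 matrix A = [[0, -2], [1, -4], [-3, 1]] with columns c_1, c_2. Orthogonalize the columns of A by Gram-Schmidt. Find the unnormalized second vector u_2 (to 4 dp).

c_1 = (0, 1, -3); ‖c_1‖ = 3.1623, so q_1 = (0.0000, 0.3162, -0.9487).
q_1·c_2 = 0.0000·(-2) + 0.3162·(-4) + (-0.9487)·1 = -2.2136.
u_2 = c_2 + 2.2136·q_1 = (-2.0000, -3.3000, -1.1000).

u_2 = (-2.0000, -3.3000, -1.1000)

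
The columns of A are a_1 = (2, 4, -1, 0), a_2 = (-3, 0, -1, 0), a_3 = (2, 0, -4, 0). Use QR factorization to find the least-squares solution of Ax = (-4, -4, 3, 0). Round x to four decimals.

x = (-1.0000, 0.2857, -0.5714)

a_1 = (2, 4, -1, 0); ‖a_1‖ = 4.5826, so q_1 = (0.4364, 0.8729, -0.2182, 0.0000).
q_1·a_2 = 0.4364·(-3) + 0.8729·0 + (-0.2182)·(-1) + 0.0000·0 = -1.0911.
u_2 = a_2 + 1.0911·q_1 = (-2.5238, 0.9524, -1.2381, 0.0000).
‖u_2‖ = 2.9681, so q_2 = (-0.8503, 0.3209, -0.4171, 0.0000).
q_1·a_3 = 0.4364·2 + 0.8729·0 + (-0.2182)·(-4) + 0.0000·0 = 1.7457; q_2·a_3 = (-0.8503)·2 + 0.3209·0 + (-0.4171)·(-4) + 0.0000·0 = -0.0321.
u_3 = a_3 − 1.7457·q_1 + 0.0321·q_2 = (1.2108, -1.5135, -3.6324, 0.0000).
‖u_3‖ = 4.1172, so q_3 = (0.2941, -0.3676, -0.8823, 0.0000).
Qᵀb = (-5.8919, 0.8664, -2.3527).
Back-substitute: x_3 = -2.3527/4.1172 = -0.5714.
x_2 = (0.8664 + 0.0321·(-0.5714))/2.9681 = 0.2857.
x_1 = (-5.8919 + 1.0911·0.2857 − 1.7457·(-0.5714))/4.5826 = -1.0000.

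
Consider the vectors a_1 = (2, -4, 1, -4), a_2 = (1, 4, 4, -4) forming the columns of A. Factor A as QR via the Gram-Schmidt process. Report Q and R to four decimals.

q_1 = a_1/‖a_1‖ = (2, -4, 1, -4)/6.0828 = (0.3288, -0.6576, 0.1644, -0.6576).
r_{12} = q_1·a_2 = 0.9864.
u_2 = a_2 − 0.9864·q_1 = (0.6757, 4.6486, 3.8378, -3.3514).
‖u_2‖ = 6.9302, so q_2 = (0.0975, 0.6708, 0.5538, -0.4836).

Q = [[0.3288, 0.0975], [-0.6576, 0.6708], [0.1644, 0.5538], [-0.6576, -0.4836]], R = [[6.0828, 0.9864], [0.0000, 6.9302]]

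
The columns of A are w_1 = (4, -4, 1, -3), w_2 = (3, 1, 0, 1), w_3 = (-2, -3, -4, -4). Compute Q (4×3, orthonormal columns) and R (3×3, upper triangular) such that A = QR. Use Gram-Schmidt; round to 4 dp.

Q = [[0.6172, 0.7824, 0.0769], [-0.6172, 0.4576, 0.0409], [0.1543, -0.0369, -0.9585], [-0.4629, 0.4207, -0.2715]], R = [[6.4807, 0.7715, 1.8516], [0.0000, 3.2256, -4.4731], [0.0000, 0.0000, 4.6436]]

w_1 = (4, -4, 1, -3); ‖w_1‖ = 6.4807, so q_1 = (0.6172, -0.6172, 0.1543, -0.4629).
q_1·w_2 = 0.6172·3 + (-0.6172)·1 + 0.1543·0 + (-0.4629)·1 = 0.7715.
u_2 = w_2 − 0.7715·q_1 = (2.5238, 1.4762, -0.1190, 1.3571).
‖u_2‖ = 3.2256, so q_2 = (0.7824, 0.4576, -0.0369, 0.4207).
q_1·w_3 = 0.6172·(-2) + (-0.6172)·(-3) + 0.1543·(-4) + (-0.4629)·(-4) = 1.8516; q_2·w_3 = 0.7824·(-2) + 0.4576·(-3) + (-0.0369)·(-4) + 0.4207·(-4) = -4.4731.
u_3 = w_3 − 1.8516·q_1 + 4.4731·q_2 = (0.3570, 0.1899, -4.4508, -1.2609).
‖u_3‖ = 4.6436, so q_3 = (0.0769, 0.0409, -0.9585, -0.2715).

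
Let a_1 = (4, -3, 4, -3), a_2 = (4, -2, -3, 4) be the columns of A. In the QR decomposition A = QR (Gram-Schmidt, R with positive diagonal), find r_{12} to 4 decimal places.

q_1 = a_1/‖a_1‖ = (4, -3, 4, -3)/7.0711 = (0.5657, -0.4243, 0.5657, -0.4243).
r_{12} = q_1·a_2 = -0.2828.

r_{12} = -0.2828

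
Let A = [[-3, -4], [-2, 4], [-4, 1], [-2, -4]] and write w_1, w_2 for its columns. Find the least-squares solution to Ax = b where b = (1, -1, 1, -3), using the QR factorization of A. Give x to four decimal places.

x = (0.0058, 0.1011)

e_1 = w_1/‖w_1‖ = (-3, -2, -4, -2)/5.7446 = (-0.5222, -0.3482, -0.6963, -0.3482).
r_{12} = e_1·w_2 = 1.3926.
u_2 = w_2 − 1.3926·e_1 = (-3.2727, 4.4848, 1.9697, -3.5152).
‖u_2‖ = 6.8601, so e_2 = (-0.4771, 0.6538, 0.2871, -0.5124).
Qᵀb = (0.1741, 0.6935).
Back-substitute: x_2 = 0.6935/6.8601 = 0.1011.
x_1 = (0.1741 − 1.3926·0.1011)/5.7446 = 0.0058.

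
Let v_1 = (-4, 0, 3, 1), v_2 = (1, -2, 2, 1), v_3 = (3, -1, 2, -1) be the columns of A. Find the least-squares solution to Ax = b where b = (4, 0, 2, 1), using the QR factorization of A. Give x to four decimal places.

v_1 = (-4, 0, 3, 1); ‖v_1‖ = 5.0990, so q_1 = (-0.7845, 0.0000, 0.5883, 0.1961).
q_1·v_2 = (-0.7845)·1 + 0.0000·(-2) + 0.5883·2 + 0.1961·1 = 0.5883.
u_2 = v_2 − 0.5883·q_1 = (1.4615, -2.0000, 1.6538, 0.8846).
‖u_2‖ = 3.1071, so q_2 = (0.4704, -0.6437, 0.5323, 0.2847).
q_1·v_3 = (-0.7845)·3 + 0.0000·(-1) + 0.5883·2 + 0.1961·(-1) = -1.3728; q_2·v_3 = 0.4704·3 + (-0.6437)·(-1) + 0.5323·2 + 0.2847·(-1) = 2.8347.
u_3 = v_3 + 1.3728·q_1 − 2.8347·q_2 = (0.5896, 0.8247, 1.2988, -1.5378).
‖u_3‖ = 2.2538, so q_3 = (0.2616, 0.3659, 0.5763, -0.6823).
Qᵀb = (-1.7650, 3.2309, 1.5167).
Back-substitute: x_3 = 1.5167/2.2538 = 0.6729.
x_2 = (3.2309 − 2.8347·0.6729)/3.1071 = 0.4259.
x_1 = (-1.7650 − 0.5883·0.4259 + 1.3728·0.6729)/5.0990 = -0.2141.

x = (-0.2141, 0.4259, 0.6729)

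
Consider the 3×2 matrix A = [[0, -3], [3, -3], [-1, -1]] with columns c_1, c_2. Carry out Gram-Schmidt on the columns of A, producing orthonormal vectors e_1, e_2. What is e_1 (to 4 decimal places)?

c_1 = (0, 3, -1); ‖c_1‖ = 3.1623, so e_1 = (0.0000, 0.9487, -0.3162).

e_1 = (0.0000, 0.9487, -0.3162)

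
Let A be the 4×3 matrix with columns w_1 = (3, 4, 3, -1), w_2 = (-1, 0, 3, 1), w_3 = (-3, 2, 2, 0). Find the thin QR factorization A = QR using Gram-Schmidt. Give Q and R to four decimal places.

w_1 = (3, 4, 3, -1); ‖w_1‖ = 5.9161, so q_1 = (0.5071, 0.6761, 0.5071, -0.1690).
q_1·w_2 = 0.5071·(-1) + 0.6761·0 + 0.5071·3 + (-0.1690)·1 = 0.8452.
u_2 = w_2 − 0.8452·q_1 = (-1.4286, -0.5714, 2.5714, 1.1429).
‖u_2‖ = 3.2071, so q_2 = (-0.4454, -0.1782, 0.8018, 0.3563).
q_1·w_3 = 0.5071·(-3) + 0.6761·2 + 0.5071·2 + (-0.1690)·0 = 0.8452; q_2·w_3 = (-0.4454)·(-3) + (-0.1782)·2 + 0.8018·2 + 0.3563·0 = 2.5835.
u_3 = w_3 − 0.8452·q_1 − 2.5835·q_2 = (-2.2778, 1.8889, -0.5000, -0.7778).
‖u_3‖ = 3.1002, so q_3 = (-0.7347, 0.6093, -0.1613, -0.2509).

Q = [[0.5071, -0.4454, -0.7347], [0.6761, -0.1782, 0.6093], [0.5071, 0.8018, -0.1613], [-0.1690, 0.3563, -0.2509]], R = [[5.9161, 0.8452, 0.8452], [0.0000, 3.2071, 2.5835], [0.0000, 0.0000, 3.1002]]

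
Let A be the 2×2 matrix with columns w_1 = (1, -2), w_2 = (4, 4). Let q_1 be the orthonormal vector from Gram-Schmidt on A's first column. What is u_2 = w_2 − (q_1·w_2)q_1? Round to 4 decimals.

w_1 = (1, -2); ‖w_1‖ = 2.2361, so q_1 = (0.4472, -0.8944).
q_1·w_2 = 0.4472·4 + (-0.8944)·4 = -1.7889.
u_2 = w_2 + 1.7889·q_1 = (4.8000, 2.4000).

u_2 = (4.8000, 2.4000)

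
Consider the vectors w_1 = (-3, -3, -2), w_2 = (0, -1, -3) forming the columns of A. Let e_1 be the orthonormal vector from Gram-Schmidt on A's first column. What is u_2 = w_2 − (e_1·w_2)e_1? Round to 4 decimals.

w_1 = (-3, -3, -2); ‖w_1‖ = 4.6904, so e_1 = (-0.6396, -0.6396, -0.4264).
e_1·w_2 = (-0.6396)·0 + (-0.6396)·(-1) + (-0.4264)·(-3) = 1.9188.
u_2 = w_2 − 1.9188·e_1 = (1.2273, 0.2273, -2.1818).

u_2 = (1.2273, 0.2273, -2.1818)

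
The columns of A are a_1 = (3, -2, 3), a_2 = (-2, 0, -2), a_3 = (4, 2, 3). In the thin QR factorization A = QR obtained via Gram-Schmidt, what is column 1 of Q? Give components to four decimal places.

e_1 = (0.6396, -0.4264, 0.6396)

a_1 = (3, -2, 3); ‖a_1‖ = 4.6904, so e_1 = (0.6396, -0.4264, 0.6396).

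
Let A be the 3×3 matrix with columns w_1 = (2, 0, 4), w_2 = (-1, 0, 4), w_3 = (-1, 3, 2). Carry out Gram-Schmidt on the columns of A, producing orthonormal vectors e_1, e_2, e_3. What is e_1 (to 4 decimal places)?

w_1 = (2, 0, 4); ‖w_1‖ = 4.4721, so e_1 = (0.4472, 0.0000, 0.8944).

e_1 = (0.4472, 0.0000, 0.8944)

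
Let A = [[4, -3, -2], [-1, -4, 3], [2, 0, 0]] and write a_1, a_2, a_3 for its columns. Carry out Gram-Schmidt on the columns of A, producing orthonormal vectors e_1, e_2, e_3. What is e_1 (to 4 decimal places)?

a_1 = (4, -1, 2); ‖a_1‖ = 4.5826, so e_1 = (0.8729, -0.2182, 0.4364).

e_1 = (0.8729, -0.2182, 0.4364)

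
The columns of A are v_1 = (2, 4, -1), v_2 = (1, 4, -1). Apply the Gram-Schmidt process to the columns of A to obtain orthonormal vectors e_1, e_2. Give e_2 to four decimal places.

e_2 = (-0.8997, 0.4234, -0.1059)

v_1 = (2, 4, -1); ‖v_1‖ = 4.5826, so e_1 = (0.4364, 0.8729, -0.2182).
e_1·v_2 = 0.4364·1 + 0.8729·4 + (-0.2182)·(-1) = 4.1461.
u_2 = v_2 − 4.1461·e_1 = (-0.8095, 0.3810, -0.0952).
‖u_2‖ = 0.8997, so e_2 = (-0.8997, 0.4234, -0.1059).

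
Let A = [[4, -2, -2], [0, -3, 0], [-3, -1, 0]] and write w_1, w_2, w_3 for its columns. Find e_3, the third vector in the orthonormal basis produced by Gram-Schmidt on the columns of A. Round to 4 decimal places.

e_3 = (-0.4992, 0.5547, -0.6656)

w_1 = (4, 0, -3); ‖w_1‖ = 5.0000, so e_1 = (0.8000, 0.0000, -0.6000).
e_1·w_2 = 0.8000·(-2) + 0.0000·(-3) + (-0.6000)·(-1) = -1.0000.
u_2 = w_2 + 1.0000·e_1 = (-1.2000, -3.0000, -1.6000).
‖u_2‖ = 3.6056, so e_2 = (-0.3328, -0.8321, -0.4438).
e_1·w_3 = 0.8000·(-2) + 0.0000·0 + (-0.6000)·0 = -1.6000; e_2·w_3 = (-0.3328)·(-2) + (-0.8321)·0 + (-0.4438)·0 = 0.6656.
u_3 = w_3 + 1.6000·e_1 − 0.6656·e_2 = (-0.4985, 0.5538, -0.6646).
‖u_3‖ = 0.9985, so e_3 = (-0.4992, 0.5547, -0.6656).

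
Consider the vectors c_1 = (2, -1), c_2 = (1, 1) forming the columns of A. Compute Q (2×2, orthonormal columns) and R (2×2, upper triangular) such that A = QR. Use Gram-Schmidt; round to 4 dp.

c_1 = (2, -1); ‖c_1‖ = 2.2361, so e_1 = (0.8944, -0.4472).
e_1·c_2 = 0.8944·1 + (-0.4472)·1 = 0.4472.
u_2 = c_2 − 0.4472·e_1 = (0.6000, 1.2000).
‖u_2‖ = 1.3416, so e_2 = (0.4472, 0.8944).

Q = [[0.8944, 0.4472], [-0.4472, 0.8944]], R = [[2.2361, 0.4472], [0.0000, 1.3416]]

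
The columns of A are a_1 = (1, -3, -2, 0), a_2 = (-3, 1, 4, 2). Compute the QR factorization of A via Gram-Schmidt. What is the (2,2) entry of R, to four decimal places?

r_{22} = 4.0000

a_1 = (1, -3, -2, 0); ‖a_1‖ = 3.7417, so q_1 = (0.2673, -0.8018, -0.5345, 0.0000).
q_1·a_2 = 0.2673·(-3) + (-0.8018)·1 + (-0.5345)·4 + 0.0000·2 = -3.7417.
u_2 = a_2 + 3.7417·q_1 = (-2.0000, -2.0000, 2.0000, 2.0000).
r_{22} = ‖u_2‖ = 4.0000.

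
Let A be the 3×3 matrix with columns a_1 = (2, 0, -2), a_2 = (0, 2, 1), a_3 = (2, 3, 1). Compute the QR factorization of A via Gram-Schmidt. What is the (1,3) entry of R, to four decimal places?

e_1 = a_1/‖a_1‖ = (2, 0, -2)/2.8284 = (0.7071, 0.0000, -0.7071).
r_{13} = e_1·a_3 = 0.7071.

r_{13} = 0.7071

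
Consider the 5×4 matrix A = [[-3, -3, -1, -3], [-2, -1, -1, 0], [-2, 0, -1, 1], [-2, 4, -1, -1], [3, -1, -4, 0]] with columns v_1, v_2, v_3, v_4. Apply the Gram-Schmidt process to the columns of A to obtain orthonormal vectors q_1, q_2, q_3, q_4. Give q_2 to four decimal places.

q_2 = (-0.5774, -0.1925, 0.0000, 0.7698, -0.1925)

q_1 = v_1/‖v_1‖ = (-3, -2, -2, -2, 3)/5.4772 = (-0.5477, -0.3651, -0.3651, -0.3651, 0.5477).
r_{12} = q_1·v_2 = 0.0000.
u_2 = v_2 + 0.0000·q_1 = (-3.0000, -1.0000, 0.0000, 4.0000, -1.0000).
‖u_2‖ = 5.1962, so q_2 = (-0.5774, -0.1925, 0.0000, 0.7698, -0.1925).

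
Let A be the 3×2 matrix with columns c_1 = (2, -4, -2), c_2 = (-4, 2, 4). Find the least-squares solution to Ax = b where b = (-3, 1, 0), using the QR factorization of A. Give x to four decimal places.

x = (-0.0833, 0.3333)

c_1 = (2, -4, -2); ‖c_1‖ = 4.8990, so e_1 = (0.4082, -0.8165, -0.4082).
e_1·c_2 = 0.4082·(-4) + (-0.8165)·2 + (-0.4082)·4 = -4.8990.
u_2 = c_2 + 4.8990·e_1 = (-2.0000, -2.0000, 2.0000).
‖u_2‖ = 3.4641, so e_2 = (-0.5774, -0.5774, 0.5774).
Qᵀb = (-2.0412, 1.1547).
Back-substitute: x_2 = 1.1547/3.4641 = 0.3333.
x_1 = (-2.0412 + 4.8990·0.3333)/4.8990 = -0.0833.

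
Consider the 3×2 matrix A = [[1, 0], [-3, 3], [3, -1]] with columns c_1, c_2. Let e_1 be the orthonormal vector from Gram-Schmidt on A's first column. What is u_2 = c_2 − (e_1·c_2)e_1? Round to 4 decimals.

u_2 = (0.6316, 1.1053, 0.8947)

c_1 = (1, -3, 3); ‖c_1‖ = 4.3589, so e_1 = (0.2294, -0.6882, 0.6882).
e_1·c_2 = 0.2294·0 + (-0.6882)·3 + 0.6882·(-1) = -2.7530.
u_2 = c_2 + 2.7530·e_1 = (0.6316, 1.1053, 0.8947).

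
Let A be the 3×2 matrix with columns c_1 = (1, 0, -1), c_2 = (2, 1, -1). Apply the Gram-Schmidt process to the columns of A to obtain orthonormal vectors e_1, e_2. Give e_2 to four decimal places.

e_2 = (0.4082, 0.8165, 0.4082)

c_1 = (1, 0, -1); ‖c_1‖ = 1.4142, so e_1 = (0.7071, 0.0000, -0.7071).
e_1·c_2 = 0.7071·2 + 0.0000·1 + (-0.7071)·(-1) = 2.1213.
u_2 = c_2 − 2.1213·e_1 = (0.5000, 1.0000, 0.5000).
‖u_2‖ = 1.2247, so e_2 = (0.4082, 0.8165, 0.4082).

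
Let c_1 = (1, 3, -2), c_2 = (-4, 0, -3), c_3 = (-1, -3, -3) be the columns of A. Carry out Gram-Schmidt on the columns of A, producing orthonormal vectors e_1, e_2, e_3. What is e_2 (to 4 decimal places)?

e_2 = (-0.8333, -0.0862, -0.5460)

e_1 = c_1/‖c_1‖ = (1, 3, -2)/3.7417 = (0.2673, 0.8018, -0.5345).
r_{12} = e_1·c_2 = 0.5345.
u_2 = c_2 − 0.5345·e_1 = (-4.1429, -0.4286, -2.7143).
‖u_2‖ = 4.9713, so e_2 = (-0.8333, -0.0862, -0.5460).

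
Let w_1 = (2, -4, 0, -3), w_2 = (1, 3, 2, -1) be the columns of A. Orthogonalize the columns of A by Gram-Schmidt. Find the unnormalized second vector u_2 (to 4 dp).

q_1 = w_1/‖w_1‖ = (2, -4, 0, -3)/5.3852 = (0.3714, -0.7428, 0.0000, -0.5571).
r_{12} = q_1·w_2 = -1.2999.
u_2 = w_2 + 1.2999·q_1 = (1.4828, 2.0345, 2.0000, -1.7241).

u_2 = (1.4828, 2.0345, 2.0000, -1.7241)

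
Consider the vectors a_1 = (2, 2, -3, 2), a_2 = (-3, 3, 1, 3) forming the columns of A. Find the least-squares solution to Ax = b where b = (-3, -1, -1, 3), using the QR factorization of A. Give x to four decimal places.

x = (-0.0242, 0.5026)

a_1 = (2, 2, -3, 2); ‖a_1‖ = 4.5826, so e_1 = (0.4364, 0.4364, -0.6547, 0.4364).
e_1·a_2 = 0.4364·(-3) + 0.4364·3 + (-0.6547)·1 + 0.4364·3 = 0.6547.
u_2 = a_2 − 0.6547·e_1 = (-3.2857, 2.7143, 1.4286, 2.7143).
‖u_2‖ = 5.2509, so e_2 = (-0.6257, 0.5169, 0.2721, 0.5169).
Qᵀb = (0.2182, 2.6390).
Back-substitute: x_2 = 2.6390/5.2509 = 0.5026.
x_1 = (0.2182 − 0.6547·0.5026)/4.5826 = -0.0242.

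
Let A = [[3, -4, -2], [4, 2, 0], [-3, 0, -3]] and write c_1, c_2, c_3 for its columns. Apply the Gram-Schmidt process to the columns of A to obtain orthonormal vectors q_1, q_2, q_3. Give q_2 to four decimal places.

q_1 = c_1/‖c_1‖ = (3, 4, -3)/5.8310 = (0.5145, 0.6860, -0.5145).
r_{12} = q_1·c_2 = -0.6860.
u_2 = c_2 + 0.6860·q_1 = (-3.6471, 2.4706, -0.3529).
‖u_2‖ = 4.4192, so q_2 = (-0.8253, 0.5591, -0.0799).

q_2 = (-0.8253, 0.5591, -0.0799)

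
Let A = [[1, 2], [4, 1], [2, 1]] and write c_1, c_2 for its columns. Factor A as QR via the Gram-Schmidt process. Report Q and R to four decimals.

c_1 = (1, 4, 2); ‖c_1‖ = 4.5826, so e_1 = (0.2182, 0.8729, 0.4364).
e_1·c_2 = 0.2182·2 + 0.8729·1 + 0.4364·1 = 1.7457.
u_2 = c_2 − 1.7457·e_1 = (1.6190, -0.5238, 0.2381).
‖u_2‖ = 1.7182, so e_2 = (0.9423, -0.3049, 0.1386).

Q = [[0.2182, 0.9423], [0.8729, -0.3049], [0.4364, 0.1386]], R = [[4.5826, 1.7457], [0.0000, 1.7182]]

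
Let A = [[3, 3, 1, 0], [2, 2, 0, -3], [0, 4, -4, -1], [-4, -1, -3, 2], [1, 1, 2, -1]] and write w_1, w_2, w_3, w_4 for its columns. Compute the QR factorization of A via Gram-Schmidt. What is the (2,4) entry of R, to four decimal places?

q_1 = w_1/‖w_1‖ = (3, 2, 0, -4, 1)/5.4772 = (0.5477, 0.3651, 0.0000, -0.7303, 0.1826).
r_{12} = q_1·w_2 = 3.2863.
u_2 = w_2 − 3.2863·q_1 = (1.2000, 0.8000, 4.0000, 1.4000, 0.4000).
‖u_2‖ = 4.4944, so q_2 = (0.2670, 0.1780, 0.8900, 0.3115, 0.0890).
r_{24} = q_2·w_4 = -0.8900.

r_{24} = -0.8900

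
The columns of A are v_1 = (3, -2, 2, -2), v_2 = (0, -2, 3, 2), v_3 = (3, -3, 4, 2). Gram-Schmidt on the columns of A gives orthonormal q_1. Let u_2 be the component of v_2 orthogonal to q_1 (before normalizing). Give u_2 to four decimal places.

v_1 = (3, -2, 2, -2); ‖v_1‖ = 4.5826, so q_1 = (0.6547, -0.4364, 0.4364, -0.4364).
q_1·v_2 = 0.6547·0 + (-0.4364)·(-2) + 0.4364·3 + (-0.4364)·2 = 1.3093.
u_2 = v_2 − 1.3093·q_1 = (-0.8571, -1.4286, 2.4286, 2.5714).

u_2 = (-0.8571, -1.4286, 2.4286, 2.5714)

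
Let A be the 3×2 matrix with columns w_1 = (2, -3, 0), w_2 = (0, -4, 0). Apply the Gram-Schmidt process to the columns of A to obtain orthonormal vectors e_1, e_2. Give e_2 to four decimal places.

e_1 = w_1/‖w_1‖ = (2, -3, 0)/3.6056 = (0.5547, -0.8321, 0.0000).
r_{12} = e_1·w_2 = 3.3282.
u_2 = w_2 − 3.3282·e_1 = (-1.8462, -1.2308, 0.0000).
‖u_2‖ = 2.2188, so e_2 = (-0.8321, -0.5547, 0.0000).

e_2 = (-0.8321, -0.5547, 0.0000)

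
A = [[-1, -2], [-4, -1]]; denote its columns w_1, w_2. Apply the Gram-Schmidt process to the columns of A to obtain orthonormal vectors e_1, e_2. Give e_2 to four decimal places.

w_1 = (-1, -4); ‖w_1‖ = 4.1231, so e_1 = (-0.2425, -0.9701).
e_1·w_2 = (-0.2425)·(-2) + (-0.9701)·(-1) = 1.4552.
u_2 = w_2 − 1.4552·e_1 = (-1.6471, 0.4118).
‖u_2‖ = 1.6977, so e_2 = (-0.9701, 0.2425).

e_2 = (-0.9701, 0.2425)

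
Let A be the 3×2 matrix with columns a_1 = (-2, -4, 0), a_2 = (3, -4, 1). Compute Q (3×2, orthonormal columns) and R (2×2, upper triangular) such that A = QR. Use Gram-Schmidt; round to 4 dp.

a_1 = (-2, -4, 0); ‖a_1‖ = 4.4721, so e_1 = (-0.4472, -0.8944, 0.0000).
e_1·a_2 = (-0.4472)·3 + (-0.8944)·(-4) + 0.0000·1 = 2.2361.
u_2 = a_2 − 2.2361·e_1 = (4.0000, -2.0000, 1.0000).
‖u_2‖ = 4.5826, so e_2 = (0.8729, -0.4364, 0.2182).

Q = [[-0.4472, 0.8729], [-0.8944, -0.4364], [0.0000, 0.2182]], R = [[4.4721, 2.2361], [0.0000, 4.5826]]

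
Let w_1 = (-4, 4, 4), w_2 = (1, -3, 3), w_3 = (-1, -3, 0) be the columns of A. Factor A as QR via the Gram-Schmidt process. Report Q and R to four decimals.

e_1 = w_1/‖w_1‖ = (-4, 4, 4)/6.9282 = (-0.5774, 0.5774, 0.5774).
r_{12} = e_1·w_2 = -0.5774.
u_2 = w_2 + 0.5774·e_1 = (0.6667, -2.6667, 3.3333).
‖u_2‖ = 4.3205, so e_2 = (0.1543, -0.6172, 0.7715).
r_{13} = e_1·w_3 = -1.1547; r_{23} = e_2·w_3 = 1.6973.
u_3 = w_3 + 1.1547·e_1 − 1.6973·e_2 = (-1.9286, -1.2857, -0.6429).
‖u_3‖ = 2.4054, so e_3 = (-0.8018, -0.5345, -0.2673).

Q = [[-0.5774, 0.1543, -0.8018], [0.5774, -0.6172, -0.5345], [0.5774, 0.7715, -0.2673]], R = [[6.9282, -0.5774, -1.1547], [0.0000, 4.3205, 1.6973], [0.0000, 0.0000, 2.4054]]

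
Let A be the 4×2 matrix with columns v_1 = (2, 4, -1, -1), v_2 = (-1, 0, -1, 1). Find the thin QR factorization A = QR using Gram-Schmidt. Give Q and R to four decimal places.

Q = [[0.4264, -0.4874], [0.8528, 0.2166], [-0.2132, -0.6498], [-0.2132, 0.5415]], R = [[4.6904, -0.4264], [0.0000, 1.6787]]

v_1 = (2, 4, -1, -1); ‖v_1‖ = 4.6904, so e_1 = (0.4264, 0.8528, -0.2132, -0.2132).
e_1·v_2 = 0.4264·(-1) + 0.8528·0 + (-0.2132)·(-1) + (-0.2132)·1 = -0.4264.
u_2 = v_2 + 0.4264·e_1 = (-0.8182, 0.3636, -1.0909, 0.9091).
‖u_2‖ = 1.6787, so e_2 = (-0.4874, 0.2166, -0.6498, 0.5415).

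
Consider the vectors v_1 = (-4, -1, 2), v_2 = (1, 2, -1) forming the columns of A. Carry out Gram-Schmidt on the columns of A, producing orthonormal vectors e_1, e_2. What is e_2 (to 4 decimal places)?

v_1 = (-4, -1, 2); ‖v_1‖ = 4.5826, so e_1 = (-0.8729, -0.2182, 0.4364).
e_1·v_2 = (-0.8729)·1 + (-0.2182)·2 + 0.4364·(-1) = -1.7457.
u_2 = v_2 + 1.7457·e_1 = (-0.5238, 1.6190, -0.2381).
‖u_2‖ = 1.7182, so e_2 = (-0.3049, 0.9423, -0.1386).

e_2 = (-0.3049, 0.9423, -0.1386)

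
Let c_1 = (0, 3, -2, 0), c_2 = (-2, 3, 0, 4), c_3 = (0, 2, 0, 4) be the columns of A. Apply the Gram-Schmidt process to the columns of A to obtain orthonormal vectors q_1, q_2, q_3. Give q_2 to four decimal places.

c_1 = (0, 3, -2, 0); ‖c_1‖ = 3.6056, so q_1 = (0.0000, 0.8321, -0.5547, 0.0000).
q_1·c_2 = 0.0000·(-2) + 0.8321·3 + (-0.5547)·0 + 0.0000·4 = 2.4962.
u_2 = c_2 − 2.4962·q_1 = (-2.0000, 0.9231, 1.3846, 4.0000).
‖u_2‖ = 4.7717, so q_2 = (-0.4191, 0.1934, 0.2902, 0.8383).

q_2 = (-0.4191, 0.1934, 0.2902, 0.8383)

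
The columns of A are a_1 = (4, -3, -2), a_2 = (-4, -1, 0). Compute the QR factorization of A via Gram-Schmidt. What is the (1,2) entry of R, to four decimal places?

q_1 = a_1/‖a_1‖ = (4, -3, -2)/5.3852 = (0.7428, -0.5571, -0.3714).
r_{12} = q_1·a_2 = -2.4140.

r_{12} = -2.4140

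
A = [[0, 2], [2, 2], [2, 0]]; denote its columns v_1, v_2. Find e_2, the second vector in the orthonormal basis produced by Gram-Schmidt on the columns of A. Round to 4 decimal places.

e_1 = v_1/‖v_1‖ = (0, 2, 2)/2.8284 = (0.0000, 0.7071, 0.7071).
r_{12} = e_1·v_2 = 1.4142.
u_2 = v_2 − 1.4142·e_1 = (2.0000, 1.0000, -1.0000).
‖u_2‖ = 2.4495, so e_2 = (0.8165, 0.4082, -0.4082).

e_2 = (0.8165, 0.4082, -0.4082)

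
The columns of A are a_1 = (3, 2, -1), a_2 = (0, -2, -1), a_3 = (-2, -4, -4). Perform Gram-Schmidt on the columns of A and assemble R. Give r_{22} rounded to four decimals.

r_{22} = 2.0874

a_1 = (3, 2, -1); ‖a_1‖ = 3.7417, so q_1 = (0.8018, 0.5345, -0.2673).
q_1·a_2 = 0.8018·0 + 0.5345·(-2) + (-0.2673)·(-1) = -0.8018.
u_2 = a_2 + 0.8018·q_1 = (0.6429, -1.5714, -1.2143).
r_{22} = ‖u_2‖ = 2.0874.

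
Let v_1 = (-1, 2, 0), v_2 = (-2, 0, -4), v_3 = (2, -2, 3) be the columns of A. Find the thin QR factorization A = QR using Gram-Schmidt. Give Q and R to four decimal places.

v_1 = (-1, 2, 0); ‖v_1‖ = 2.2361, so q_1 = (-0.4472, 0.8944, 0.0000).
q_1·v_2 = (-0.4472)·(-2) + 0.8944·0 + 0.0000·(-4) = 0.8944.
u_2 = v_2 − 0.8944·q_1 = (-1.6000, -0.8000, -4.0000).
‖u_2‖ = 4.3818, so q_2 = (-0.3651, -0.1826, -0.9129).
q_1·v_3 = (-0.4472)·2 + 0.8944·(-2) + 0.0000·3 = -2.6833; q_2·v_3 = (-0.3651)·2 + (-0.1826)·(-2) + (-0.9129)·3 = -3.1038.
u_3 = v_3 + 2.6833·q_1 + 3.1038·q_2 = (-0.3333, -0.1667, 0.1667).
‖u_3‖ = 0.4082, so q_3 = (-0.8165, -0.4082, 0.4082).

Q = [[-0.4472, -0.3651, -0.8165], [0.8944, -0.1826, -0.4082], [0.0000, -0.9129, 0.4082]], R = [[2.2361, 0.8944, -2.6833], [0.0000, 4.3818, -3.1038], [0.0000, 0.0000, 0.4082]]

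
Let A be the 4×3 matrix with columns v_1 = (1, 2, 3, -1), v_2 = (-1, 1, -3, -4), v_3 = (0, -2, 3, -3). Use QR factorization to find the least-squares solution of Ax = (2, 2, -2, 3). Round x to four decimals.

x = (0.2703, -0.1468, -0.9553)

v_1 = (1, 2, 3, -1); ‖v_1‖ = 3.8730, so q_1 = (0.2582, 0.5164, 0.7746, -0.2582).
q_1·v_2 = 0.2582·(-1) + 0.5164·1 + 0.7746·(-3) + (-0.2582)·(-4) = -1.0328.
u_2 = v_2 + 1.0328·q_1 = (-0.7333, 1.5333, -2.2000, -4.2667).
‖u_2‖ = 5.0925, so q_2 = (-0.1440, 0.3011, -0.4320, -0.8378).
q_1·v_3 = 0.2582·0 + 0.5164·(-2) + 0.7746·3 + (-0.2582)·(-3) = 2.0656; q_2·v_3 = (-0.1440)·0 + 0.3011·(-2) + (-0.4320)·3 + (-0.8378)·(-3) = 0.6153.
u_3 = v_3 − 2.0656·q_1 − 0.6153·q_2 = (-0.4447, -3.2519, 1.6658, -1.9512).
‖u_3‖ = 4.1659, so q_3 = (-0.1068, -0.7806, 0.3999, -0.4684).
Qᵀb = (-0.7746, -1.3353, -3.9795).
Back-substitute: x_3 = -3.9795/4.1659 = -0.9553.
x_2 = (-1.3353 − 0.6153·(-0.9553))/5.0925 = -0.1468.
x_1 = (-0.7746 + 1.0328·(-0.1468) − 2.0656·(-0.9553))/3.8730 = 0.2703.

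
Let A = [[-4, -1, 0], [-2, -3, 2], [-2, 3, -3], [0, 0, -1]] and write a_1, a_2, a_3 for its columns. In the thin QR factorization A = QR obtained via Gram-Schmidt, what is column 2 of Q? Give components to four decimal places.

q_2 = (-0.0778, -0.6228, 0.7785, 0.0000)

a_1 = (-4, -2, -2, 0); ‖a_1‖ = 4.8990, so q_1 = (-0.8165, -0.4082, -0.4082, 0.0000).
q_1·a_2 = (-0.8165)·(-1) + (-0.4082)·(-3) + (-0.4082)·3 + 0.0000·0 = 0.8165.
u_2 = a_2 − 0.8165·q_1 = (-0.3333, -2.6667, 3.3333, 0.0000).
‖u_2‖ = 4.2817, so q_2 = (-0.0778, -0.6228, 0.7785, 0.0000).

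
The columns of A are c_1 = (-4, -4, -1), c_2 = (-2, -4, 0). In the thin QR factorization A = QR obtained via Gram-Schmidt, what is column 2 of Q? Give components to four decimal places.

e_2 = (0.5698, -0.6838, 0.4558)

c_1 = (-4, -4, -1); ‖c_1‖ = 5.7446, so e_1 = (-0.6963, -0.6963, -0.1741).
e_1·c_2 = (-0.6963)·(-2) + (-0.6963)·(-4) + (-0.1741)·0 = 4.1779.
u_2 = c_2 − 4.1779·e_1 = (0.9091, -1.0909, 0.7273).
‖u_2‖ = 1.5954, so e_2 = (0.5698, -0.6838, 0.4558).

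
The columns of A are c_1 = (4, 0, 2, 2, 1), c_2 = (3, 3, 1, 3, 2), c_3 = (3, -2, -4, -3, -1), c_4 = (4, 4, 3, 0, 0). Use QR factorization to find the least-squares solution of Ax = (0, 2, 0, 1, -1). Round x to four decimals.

c_1 = (4, 0, 2, 2, 1); ‖c_1‖ = 5.0000, so e_1 = (0.8000, 0.0000, 0.4000, 0.4000, 0.2000).
e_1·c_2 = 0.8000·3 + 0.0000·3 + 0.4000·1 + 0.4000·3 + 0.2000·2 = 4.4000.
u_2 = c_2 − 4.4000·e_1 = (-0.5200, 3.0000, -0.7600, 1.2400, 1.1200).
‖u_2‖ = 3.5553, so e_2 = (-0.1463, 0.8438, -0.2138, 0.3488, 0.3150).
e_1·c_3 = 0.8000·3 + 0.0000·(-2) + 0.4000·(-4) + 0.4000·(-3) + 0.2000·(-1) = -0.6000; e_2·c_3 = (-0.1463)·3 + 0.8438·(-2) + (-0.2138)·(-4) + 0.3488·(-3) + 0.3150·(-1) = -2.6327.
u_3 = c_3 + 0.6000·e_1 + 2.6327·e_2 = (3.0949, 0.2215, -4.3228, -1.8418, -0.0506).
‖u_3‖ = 5.6311, so e_3 = (0.5496, 0.0393, -0.7677, -0.3271, -0.0090).
e_1·c_4 = 0.8000·4 + 0.0000·4 + 0.4000·3 + 0.4000·0 + 0.2000·0 = 4.4000; e_2·c_4 = (-0.1463)·4 + 0.8438·4 + (-0.2138)·3 + 0.3488·0 + 0.3150·0 = 2.1489; e_3·c_4 = 0.5496·4 + 0.0393·4 + (-0.7677)·3 + (-0.3271)·0 + (-0.0090)·0 = 0.0528.
u_4 = c_4 − 4.4000·e_1 − 2.1489·e_2 − 0.0528·e_3 = (0.7653, 2.1846, 1.7399, -2.4922, -1.5565).
‖u_4‖ = 4.1255, so e_4 = (0.1855, 0.5295, 0.4218, -0.6041, -0.3773).
Qᵀb = (0.2000, 1.7214, -0.2394, 0.8323).
Back-substitute: x_4 = 0.8323/4.1255 = 0.2017.
x_3 = (-0.2394 − 0.0528·0.2017)/5.6311 = -0.0444.
x_2 = (1.7214 + 2.6327·(-0.0444) − 2.1489·0.2017)/3.5553 = 0.3294.
x_1 = (0.2000 − 4.4000·0.3294 + 0.6000·(-0.0444) − 4.4000·0.2017)/5.0000 = -0.4327.

x = (-0.4327, 0.3294, -0.0444, 0.2017)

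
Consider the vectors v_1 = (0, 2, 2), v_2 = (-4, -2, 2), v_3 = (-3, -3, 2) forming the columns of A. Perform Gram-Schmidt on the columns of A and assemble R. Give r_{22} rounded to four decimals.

v_1 = (0, 2, 2); ‖v_1‖ = 2.8284, so q_1 = (0.0000, 0.7071, 0.7071).
q_1·v_2 = 0.0000·(-4) + 0.7071·(-2) + 0.7071·2 = 0.0000.
u_2 = v_2 + 0.0000·q_1 = (-4.0000, -2.0000, 2.0000).
r_{22} = ‖u_2‖ = 4.8990.

r_{22} = 4.8990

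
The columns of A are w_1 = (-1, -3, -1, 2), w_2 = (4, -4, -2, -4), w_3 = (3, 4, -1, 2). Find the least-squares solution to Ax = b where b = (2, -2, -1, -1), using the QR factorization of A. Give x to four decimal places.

x = (0.2214, 0.4376, 0.1197)

w_1 = (-1, -3, -1, 2); ‖w_1‖ = 3.8730, so e_1 = (-0.2582, -0.7746, -0.2582, 0.5164).
e_1·w_2 = (-0.2582)·4 + (-0.7746)·(-4) + (-0.2582)·(-2) + 0.5164·(-4) = 0.5164.
u_2 = w_2 − 0.5164·e_1 = (4.1333, -3.6000, -1.8667, -4.2667).
‖u_2‖ = 7.1926, so e_2 = (0.5747, -0.5005, -0.2595, -0.5932).
e_1·w_3 = (-0.2582)·3 + (-0.7746)·4 + (-0.2582)·(-1) + 0.5164·2 = -2.5820; e_2·w_3 = 0.5747·3 + (-0.5005)·4 + (-0.2595)·(-1) + (-0.5932)·2 = -1.2049.
u_3 = w_3 + 2.5820·e_1 + 1.2049·e_2 = (3.0258, 1.3969, -1.9794, 2.6186).
‖u_3‖ = 4.6778, so e_3 = (0.6468, 0.2986, -0.4231, 0.5598).
Qᵀb = (0.7746, 3.0031, 0.5598).
Back-substitute: x_3 = 0.5598/4.6778 = 0.1197.
x_2 = (3.0031 + 1.2049·0.1197)/7.1926 = 0.4376.
x_1 = (0.7746 − 0.5164·0.4376 + 2.5820·0.1197)/3.8730 = 0.2214.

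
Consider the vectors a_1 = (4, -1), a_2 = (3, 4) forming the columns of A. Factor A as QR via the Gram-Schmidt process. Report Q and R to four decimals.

Q = [[0.9701, 0.2425], [-0.2425, 0.9701]], R = [[4.1231, 1.9403], [0.0000, 4.6082]]

q_1 = a_1/‖a_1‖ = (4, -1)/4.1231 = (0.9701, -0.2425).
r_{12} = q_1·a_2 = 1.9403.
u_2 = a_2 − 1.9403·q_1 = (1.1176, 4.4706).
‖u_2‖ = 4.6082, so q_2 = (0.2425, 0.9701).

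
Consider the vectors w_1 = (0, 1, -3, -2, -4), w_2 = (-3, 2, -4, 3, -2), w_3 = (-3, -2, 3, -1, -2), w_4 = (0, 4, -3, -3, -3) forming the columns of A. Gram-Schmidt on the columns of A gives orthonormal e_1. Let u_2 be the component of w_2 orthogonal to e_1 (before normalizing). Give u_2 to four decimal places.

u_2 = (-3.0000, 1.4667, -2.4000, 4.0667, 0.1333)

e_1 = w_1/‖w_1‖ = (0, 1, -3, -2, -4)/5.4772 = (0.0000, 0.1826, -0.5477, -0.3651, -0.7303).
r_{12} = e_1·w_2 = 2.9212.
u_2 = w_2 − 2.9212·e_1 = (-3.0000, 1.4667, -2.4000, 4.0667, 0.1333).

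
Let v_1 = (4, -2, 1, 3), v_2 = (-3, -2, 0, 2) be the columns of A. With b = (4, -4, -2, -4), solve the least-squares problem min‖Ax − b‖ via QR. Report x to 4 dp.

v_1 = (4, -2, 1, 3); ‖v_1‖ = 5.4772, so q_1 = (0.7303, -0.3651, 0.1826, 0.5477).
q_1·v_2 = 0.7303·(-3) + (-0.3651)·(-2) + 0.1826·0 + 0.5477·2 = -0.3651.
u_2 = v_2 + 0.3651·q_1 = (-2.7333, -2.1333, 0.0667, 2.2000).
‖u_2‖ = 4.1069, so q_2 = (-0.6655, -0.5195, 0.0162, 0.5357).
Qᵀb = (1.8257, -2.7596).
Back-substitute: x_2 = -2.7596/4.1069 = -0.6719.
x_1 = (1.8257 + 0.3651·(-0.6719))/5.4772 = 0.2885.

x = (0.2885, -0.6719)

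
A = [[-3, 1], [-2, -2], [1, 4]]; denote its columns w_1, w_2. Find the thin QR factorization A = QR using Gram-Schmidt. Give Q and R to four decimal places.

w_1 = (-3, -2, 1); ‖w_1‖ = 3.7417, so q_1 = (-0.8018, -0.5345, 0.2673).
q_1·w_2 = (-0.8018)·1 + (-0.5345)·(-2) + 0.2673·4 = 1.3363.
u_2 = w_2 − 1.3363·q_1 = (2.0714, -1.2857, 3.6429).
‖u_2‖ = 4.3834, so q_2 = (0.4726, -0.2933, 0.8311).

Q = [[-0.8018, 0.4726], [-0.5345, -0.2933], [0.2673, 0.8311]], R = [[3.7417, 1.3363], [0.0000, 4.3834]]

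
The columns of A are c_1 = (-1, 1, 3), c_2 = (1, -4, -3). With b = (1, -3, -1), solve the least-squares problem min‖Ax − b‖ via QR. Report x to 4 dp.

x = (0.4667, 0.8667)

c_1 = (-1, 1, 3); ‖c_1‖ = 3.3166, so e_1 = (-0.3015, 0.3015, 0.9045).
e_1·c_2 = (-0.3015)·1 + 0.3015·(-4) + 0.9045·(-3) = -4.2212.
u_2 = c_2 + 4.2212·e_1 = (-0.2727, -2.7273, 0.8182).
‖u_2‖ = 2.8604, so e_2 = (-0.0953, -0.9535, 0.2860).
Qᵀb = (-2.1106, 2.4790).
Back-substitute: x_2 = 2.4790/2.8604 = 0.8667.
x_1 = (-2.1106 + 4.2212·0.8667)/3.3166 = 0.4667.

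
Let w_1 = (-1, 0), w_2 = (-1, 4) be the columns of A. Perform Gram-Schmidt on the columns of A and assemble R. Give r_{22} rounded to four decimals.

r_{22} = 4.0000

e_1 = w_1/‖w_1‖ = (-1, 0)/1.0000 = (-1.0000, 0.0000).
r_{12} = e_1·w_2 = 1.0000.
u_2 = w_2 − 1.0000·e_1 = (0.0000, 4.0000).
r_{22} = ‖u_2‖ = 4.0000.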